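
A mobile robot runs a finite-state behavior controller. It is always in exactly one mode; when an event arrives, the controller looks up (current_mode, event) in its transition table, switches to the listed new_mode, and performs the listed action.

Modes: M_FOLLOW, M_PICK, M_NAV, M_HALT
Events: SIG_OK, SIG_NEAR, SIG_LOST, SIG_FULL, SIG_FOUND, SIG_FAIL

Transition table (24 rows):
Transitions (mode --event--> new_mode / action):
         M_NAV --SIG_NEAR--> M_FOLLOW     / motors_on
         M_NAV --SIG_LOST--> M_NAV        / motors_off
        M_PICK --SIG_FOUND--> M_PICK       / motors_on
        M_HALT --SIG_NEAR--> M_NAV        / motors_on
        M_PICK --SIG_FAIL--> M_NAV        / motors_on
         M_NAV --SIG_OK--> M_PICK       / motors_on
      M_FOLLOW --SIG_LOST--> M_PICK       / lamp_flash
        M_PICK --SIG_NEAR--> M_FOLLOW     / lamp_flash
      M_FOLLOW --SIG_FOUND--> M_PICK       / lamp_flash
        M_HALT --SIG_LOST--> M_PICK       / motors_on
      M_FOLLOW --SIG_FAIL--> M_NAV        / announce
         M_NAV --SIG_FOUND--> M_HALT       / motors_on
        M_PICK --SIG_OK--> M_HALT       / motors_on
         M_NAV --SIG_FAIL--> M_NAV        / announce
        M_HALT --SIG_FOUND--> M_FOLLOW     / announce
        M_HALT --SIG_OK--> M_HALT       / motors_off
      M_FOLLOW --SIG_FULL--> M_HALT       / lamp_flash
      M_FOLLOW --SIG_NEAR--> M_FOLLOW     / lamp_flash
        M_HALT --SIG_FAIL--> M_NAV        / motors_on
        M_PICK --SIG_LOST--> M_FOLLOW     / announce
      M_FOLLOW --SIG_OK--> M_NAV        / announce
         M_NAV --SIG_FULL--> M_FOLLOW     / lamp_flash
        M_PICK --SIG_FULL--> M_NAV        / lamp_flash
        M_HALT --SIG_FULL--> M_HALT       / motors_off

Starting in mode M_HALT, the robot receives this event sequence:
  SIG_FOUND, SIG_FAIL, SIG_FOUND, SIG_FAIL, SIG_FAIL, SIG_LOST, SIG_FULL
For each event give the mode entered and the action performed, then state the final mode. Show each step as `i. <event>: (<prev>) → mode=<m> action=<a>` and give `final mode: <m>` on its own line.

final mode: M_FOLLOW

1. SIG_FOUND: (M_HALT) → mode=M_FOLLOW action=announce
2. SIG_FAIL: (M_FOLLOW) → mode=M_NAV action=announce
3. SIG_FOUND: (M_NAV) → mode=M_HALT action=motors_on
4. SIG_FAIL: (M_HALT) → mode=M_NAV action=motors_on
5. SIG_FAIL: (M_NAV) → mode=M_NAV action=announce
6. SIG_LOST: (M_NAV) → mode=M_NAV action=motors_off
7. SIG_FULL: (M_NAV) → mode=M_FOLLOW action=lamp_flash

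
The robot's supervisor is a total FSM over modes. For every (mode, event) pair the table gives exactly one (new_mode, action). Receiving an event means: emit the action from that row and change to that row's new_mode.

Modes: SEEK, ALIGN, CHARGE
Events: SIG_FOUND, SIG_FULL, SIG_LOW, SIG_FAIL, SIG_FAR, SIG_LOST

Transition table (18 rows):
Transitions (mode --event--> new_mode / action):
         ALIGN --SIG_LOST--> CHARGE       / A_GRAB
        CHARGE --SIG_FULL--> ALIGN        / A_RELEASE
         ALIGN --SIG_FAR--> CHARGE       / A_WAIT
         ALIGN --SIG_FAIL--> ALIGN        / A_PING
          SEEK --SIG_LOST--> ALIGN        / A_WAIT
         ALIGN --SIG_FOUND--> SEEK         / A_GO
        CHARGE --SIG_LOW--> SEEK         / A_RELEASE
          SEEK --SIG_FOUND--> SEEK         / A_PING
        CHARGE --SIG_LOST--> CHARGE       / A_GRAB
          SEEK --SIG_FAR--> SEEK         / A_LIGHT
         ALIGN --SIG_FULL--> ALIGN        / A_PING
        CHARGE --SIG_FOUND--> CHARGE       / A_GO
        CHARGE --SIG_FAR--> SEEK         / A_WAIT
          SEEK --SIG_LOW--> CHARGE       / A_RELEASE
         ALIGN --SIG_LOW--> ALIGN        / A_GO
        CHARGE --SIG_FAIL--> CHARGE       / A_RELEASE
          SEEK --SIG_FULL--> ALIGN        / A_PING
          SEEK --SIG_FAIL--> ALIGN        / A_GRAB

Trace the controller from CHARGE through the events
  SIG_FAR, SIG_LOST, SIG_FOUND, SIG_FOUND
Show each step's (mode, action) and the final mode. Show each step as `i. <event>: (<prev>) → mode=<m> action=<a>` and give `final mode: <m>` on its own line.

1. SIG_FAR: (CHARGE) → mode=SEEK action=A_WAIT
2. SIG_LOST: (SEEK) → mode=ALIGN action=A_WAIT
3. SIG_FOUND: (ALIGN) → mode=SEEK action=A_GO
4. SIG_FOUND: (SEEK) → mode=SEEK action=A_PING

final mode: SEEK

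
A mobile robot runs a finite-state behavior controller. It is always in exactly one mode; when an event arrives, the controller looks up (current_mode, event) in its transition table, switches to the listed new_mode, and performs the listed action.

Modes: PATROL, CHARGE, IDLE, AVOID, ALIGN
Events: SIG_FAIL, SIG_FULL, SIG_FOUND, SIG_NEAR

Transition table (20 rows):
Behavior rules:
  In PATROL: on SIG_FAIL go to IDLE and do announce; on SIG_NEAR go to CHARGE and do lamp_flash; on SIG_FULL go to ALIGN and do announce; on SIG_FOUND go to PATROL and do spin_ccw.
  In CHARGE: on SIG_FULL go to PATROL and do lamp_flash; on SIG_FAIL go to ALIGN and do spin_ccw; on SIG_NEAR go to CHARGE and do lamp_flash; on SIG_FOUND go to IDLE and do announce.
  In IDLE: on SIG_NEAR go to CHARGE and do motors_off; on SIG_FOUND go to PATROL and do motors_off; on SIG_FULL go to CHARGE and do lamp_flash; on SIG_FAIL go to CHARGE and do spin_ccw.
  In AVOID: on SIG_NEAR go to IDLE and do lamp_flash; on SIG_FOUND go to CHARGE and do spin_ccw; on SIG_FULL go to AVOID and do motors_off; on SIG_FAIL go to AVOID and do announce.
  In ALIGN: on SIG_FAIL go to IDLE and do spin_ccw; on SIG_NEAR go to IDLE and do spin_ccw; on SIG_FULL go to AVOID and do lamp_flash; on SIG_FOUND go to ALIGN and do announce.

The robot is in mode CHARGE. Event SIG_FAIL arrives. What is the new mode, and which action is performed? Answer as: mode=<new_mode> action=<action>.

current mode = CHARGE; filter table to that mode:
  (CHARGE, SIG_FULL) → (PATROL, lamp_flash)
  (CHARGE, SIG_FAIL) → (ALIGN, spin_ccw)  ← event matches
  (CHARGE, SIG_NEAR) → (CHARGE, lamp_flash)
  (CHARGE, SIG_FOUND) → (IDLE, announce)
event = SIG_FAIL selects (ALIGN, spin_ccw)

mode=ALIGN action=spin_ccw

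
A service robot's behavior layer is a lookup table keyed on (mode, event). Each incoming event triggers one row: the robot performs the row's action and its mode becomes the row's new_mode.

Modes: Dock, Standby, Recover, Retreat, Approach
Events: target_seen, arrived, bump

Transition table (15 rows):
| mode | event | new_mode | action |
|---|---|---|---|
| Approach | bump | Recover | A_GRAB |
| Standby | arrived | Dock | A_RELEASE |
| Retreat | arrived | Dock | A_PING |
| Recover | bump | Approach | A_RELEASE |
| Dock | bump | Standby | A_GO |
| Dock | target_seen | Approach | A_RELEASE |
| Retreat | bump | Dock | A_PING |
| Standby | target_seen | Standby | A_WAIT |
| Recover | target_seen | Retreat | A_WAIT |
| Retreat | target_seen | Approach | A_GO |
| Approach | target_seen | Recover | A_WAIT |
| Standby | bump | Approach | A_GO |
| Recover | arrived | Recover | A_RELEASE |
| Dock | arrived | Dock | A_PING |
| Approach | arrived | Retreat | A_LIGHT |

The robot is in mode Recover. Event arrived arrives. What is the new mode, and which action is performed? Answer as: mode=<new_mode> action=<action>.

current mode = Recover; filter table to that mode:
  (Recover, bump) → (Approach, A_RELEASE)
  (Recover, target_seen) → (Retreat, A_WAIT)
  (Recover, arrived) → (Recover, A_RELEASE)  ← event matches
event = arrived selects (Recover, A_RELEASE)

mode=Recover action=A_RELEASE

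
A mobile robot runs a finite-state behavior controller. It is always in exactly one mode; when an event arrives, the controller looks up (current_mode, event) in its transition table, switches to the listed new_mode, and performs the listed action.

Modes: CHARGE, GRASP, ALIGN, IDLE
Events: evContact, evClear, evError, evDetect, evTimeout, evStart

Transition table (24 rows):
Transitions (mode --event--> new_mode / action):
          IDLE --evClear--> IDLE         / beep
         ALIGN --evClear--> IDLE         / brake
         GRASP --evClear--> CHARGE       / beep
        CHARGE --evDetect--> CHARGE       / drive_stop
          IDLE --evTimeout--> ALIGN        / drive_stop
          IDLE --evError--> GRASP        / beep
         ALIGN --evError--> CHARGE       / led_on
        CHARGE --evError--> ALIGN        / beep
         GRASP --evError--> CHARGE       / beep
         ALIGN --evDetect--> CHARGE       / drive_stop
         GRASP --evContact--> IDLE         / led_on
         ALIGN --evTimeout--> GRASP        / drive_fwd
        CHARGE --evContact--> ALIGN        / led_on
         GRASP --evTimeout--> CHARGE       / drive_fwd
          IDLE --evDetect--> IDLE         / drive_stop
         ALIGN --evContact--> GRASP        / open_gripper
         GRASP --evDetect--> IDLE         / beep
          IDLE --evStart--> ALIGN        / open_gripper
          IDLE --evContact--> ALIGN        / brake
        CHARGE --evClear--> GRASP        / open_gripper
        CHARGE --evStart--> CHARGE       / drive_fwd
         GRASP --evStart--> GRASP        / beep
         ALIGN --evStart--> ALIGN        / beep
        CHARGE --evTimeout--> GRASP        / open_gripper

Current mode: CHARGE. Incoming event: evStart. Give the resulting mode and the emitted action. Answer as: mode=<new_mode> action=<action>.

current mode = CHARGE; filter table to that mode:
  (CHARGE, evDetect) → (CHARGE, drive_stop)
  (CHARGE, evError) → (ALIGN, beep)
  (CHARGE, evContact) → (ALIGN, led_on)
  (CHARGE, evClear) → (GRASP, open_gripper)
  (CHARGE, evStart) → (CHARGE, drive_fwd)  ← event matches
  (CHARGE, evTimeout) → (GRASP, open_gripper)
event = evStart selects (CHARGE, drive_fwd)

mode=CHARGE action=drive_fwd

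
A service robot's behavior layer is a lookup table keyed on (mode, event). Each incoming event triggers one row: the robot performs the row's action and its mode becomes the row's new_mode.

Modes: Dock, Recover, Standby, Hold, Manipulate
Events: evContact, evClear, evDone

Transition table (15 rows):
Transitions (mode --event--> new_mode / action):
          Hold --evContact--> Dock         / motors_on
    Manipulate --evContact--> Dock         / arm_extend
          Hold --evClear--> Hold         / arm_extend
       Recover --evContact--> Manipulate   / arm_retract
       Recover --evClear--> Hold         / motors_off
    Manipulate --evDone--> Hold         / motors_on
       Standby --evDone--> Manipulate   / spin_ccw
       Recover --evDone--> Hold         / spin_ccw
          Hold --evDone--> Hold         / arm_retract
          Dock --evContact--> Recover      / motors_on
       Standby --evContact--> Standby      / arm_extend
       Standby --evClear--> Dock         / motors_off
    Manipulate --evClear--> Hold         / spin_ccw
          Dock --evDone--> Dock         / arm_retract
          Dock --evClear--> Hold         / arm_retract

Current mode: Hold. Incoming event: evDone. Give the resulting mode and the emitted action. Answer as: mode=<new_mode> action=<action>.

mode=Hold action=arm_retract

current mode = Hold; filter table to that mode:
  (Hold, evContact) → (Dock, motors_on)
  (Hold, evClear) → (Hold, arm_extend)
  (Hold, evDone) → (Hold, arm_retract)  ← event matches
event = evDone selects (Hold, arm_retract)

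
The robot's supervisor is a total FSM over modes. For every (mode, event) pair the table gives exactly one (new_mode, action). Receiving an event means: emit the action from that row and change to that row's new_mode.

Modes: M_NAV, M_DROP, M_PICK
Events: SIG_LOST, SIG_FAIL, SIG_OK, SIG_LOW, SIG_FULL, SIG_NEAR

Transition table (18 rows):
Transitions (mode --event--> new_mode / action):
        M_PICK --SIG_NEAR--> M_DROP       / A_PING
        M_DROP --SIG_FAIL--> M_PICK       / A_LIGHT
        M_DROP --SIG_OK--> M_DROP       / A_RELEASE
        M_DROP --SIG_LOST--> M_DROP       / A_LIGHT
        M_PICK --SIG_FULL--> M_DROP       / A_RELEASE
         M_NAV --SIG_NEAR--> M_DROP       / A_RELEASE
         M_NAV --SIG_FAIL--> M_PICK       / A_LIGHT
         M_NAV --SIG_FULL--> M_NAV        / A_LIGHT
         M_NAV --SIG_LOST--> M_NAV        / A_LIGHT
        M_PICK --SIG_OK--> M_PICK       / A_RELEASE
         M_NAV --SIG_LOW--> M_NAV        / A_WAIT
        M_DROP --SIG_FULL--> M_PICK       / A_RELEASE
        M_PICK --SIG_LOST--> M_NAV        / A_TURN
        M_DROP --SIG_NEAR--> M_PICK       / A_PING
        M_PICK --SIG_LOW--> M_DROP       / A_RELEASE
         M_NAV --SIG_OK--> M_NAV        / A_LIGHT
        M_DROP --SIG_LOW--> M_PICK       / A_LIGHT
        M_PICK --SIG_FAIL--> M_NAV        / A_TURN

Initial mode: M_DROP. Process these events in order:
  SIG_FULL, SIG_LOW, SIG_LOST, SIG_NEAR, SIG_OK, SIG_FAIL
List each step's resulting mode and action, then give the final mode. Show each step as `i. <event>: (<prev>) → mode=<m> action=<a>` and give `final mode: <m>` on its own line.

1. SIG_FULL: (M_DROP) → mode=M_PICK action=A_RELEASE
2. SIG_LOW: (M_PICK) → mode=M_DROP action=A_RELEASE
3. SIG_LOST: (M_DROP) → mode=M_DROP action=A_LIGHT
4. SIG_NEAR: (M_DROP) → mode=M_PICK action=A_PING
5. SIG_OK: (M_PICK) → mode=M_PICK action=A_RELEASE
6. SIG_FAIL: (M_PICK) → mode=M_NAV action=A_TURN

final mode: M_NAV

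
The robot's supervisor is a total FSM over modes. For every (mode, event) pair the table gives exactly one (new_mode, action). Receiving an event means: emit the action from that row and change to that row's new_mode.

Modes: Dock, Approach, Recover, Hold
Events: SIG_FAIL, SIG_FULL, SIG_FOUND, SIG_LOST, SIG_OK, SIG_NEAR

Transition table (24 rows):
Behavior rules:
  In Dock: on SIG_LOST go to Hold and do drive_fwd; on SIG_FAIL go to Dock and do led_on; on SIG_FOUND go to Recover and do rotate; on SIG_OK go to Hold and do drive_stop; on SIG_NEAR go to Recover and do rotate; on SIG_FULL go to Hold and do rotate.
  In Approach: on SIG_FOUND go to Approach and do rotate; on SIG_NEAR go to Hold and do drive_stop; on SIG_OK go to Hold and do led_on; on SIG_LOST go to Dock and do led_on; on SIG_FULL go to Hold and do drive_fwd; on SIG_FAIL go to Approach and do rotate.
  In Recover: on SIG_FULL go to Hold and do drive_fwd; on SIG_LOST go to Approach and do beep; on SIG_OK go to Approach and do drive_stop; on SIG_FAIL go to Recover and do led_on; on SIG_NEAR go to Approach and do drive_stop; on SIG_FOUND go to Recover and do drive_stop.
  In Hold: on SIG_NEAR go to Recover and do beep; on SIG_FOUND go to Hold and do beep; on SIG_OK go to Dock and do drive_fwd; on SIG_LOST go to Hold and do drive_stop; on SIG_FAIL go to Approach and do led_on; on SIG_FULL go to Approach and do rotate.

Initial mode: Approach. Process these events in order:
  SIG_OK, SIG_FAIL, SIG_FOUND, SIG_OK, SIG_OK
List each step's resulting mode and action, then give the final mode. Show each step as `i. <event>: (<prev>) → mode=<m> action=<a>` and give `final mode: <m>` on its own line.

1. SIG_OK: (Approach) → mode=Hold action=led_on
2. SIG_FAIL: (Hold) → mode=Approach action=led_on
3. SIG_FOUND: (Approach) → mode=Approach action=rotate
4. SIG_OK: (Approach) → mode=Hold action=led_on
5. SIG_OK: (Hold) → mode=Dock action=drive_fwd

final mode: Dock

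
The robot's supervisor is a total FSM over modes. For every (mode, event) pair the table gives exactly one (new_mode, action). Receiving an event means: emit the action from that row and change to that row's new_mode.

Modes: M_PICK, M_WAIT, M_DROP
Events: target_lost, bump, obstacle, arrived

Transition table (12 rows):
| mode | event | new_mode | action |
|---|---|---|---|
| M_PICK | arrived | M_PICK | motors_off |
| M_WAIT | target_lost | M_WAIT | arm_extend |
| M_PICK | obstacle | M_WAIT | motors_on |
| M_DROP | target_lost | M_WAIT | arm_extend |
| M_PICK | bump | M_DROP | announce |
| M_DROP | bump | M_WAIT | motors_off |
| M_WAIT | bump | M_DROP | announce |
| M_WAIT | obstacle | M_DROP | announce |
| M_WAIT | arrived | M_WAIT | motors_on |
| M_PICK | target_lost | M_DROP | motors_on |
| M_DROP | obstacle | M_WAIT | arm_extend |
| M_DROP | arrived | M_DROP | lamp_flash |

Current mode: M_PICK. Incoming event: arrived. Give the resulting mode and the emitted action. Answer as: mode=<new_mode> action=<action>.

mode=M_PICK action=motors_off

current mode = M_PICK; filter table to that mode:
  (M_PICK, arrived) → (M_PICK, motors_off)  ← event matches
  (M_PICK, obstacle) → (M_WAIT, motors_on)
  (M_PICK, bump) → (M_DROP, announce)
  (M_PICK, target_lost) → (M_DROP, motors_on)
event = arrived selects (M_PICK, motors_off)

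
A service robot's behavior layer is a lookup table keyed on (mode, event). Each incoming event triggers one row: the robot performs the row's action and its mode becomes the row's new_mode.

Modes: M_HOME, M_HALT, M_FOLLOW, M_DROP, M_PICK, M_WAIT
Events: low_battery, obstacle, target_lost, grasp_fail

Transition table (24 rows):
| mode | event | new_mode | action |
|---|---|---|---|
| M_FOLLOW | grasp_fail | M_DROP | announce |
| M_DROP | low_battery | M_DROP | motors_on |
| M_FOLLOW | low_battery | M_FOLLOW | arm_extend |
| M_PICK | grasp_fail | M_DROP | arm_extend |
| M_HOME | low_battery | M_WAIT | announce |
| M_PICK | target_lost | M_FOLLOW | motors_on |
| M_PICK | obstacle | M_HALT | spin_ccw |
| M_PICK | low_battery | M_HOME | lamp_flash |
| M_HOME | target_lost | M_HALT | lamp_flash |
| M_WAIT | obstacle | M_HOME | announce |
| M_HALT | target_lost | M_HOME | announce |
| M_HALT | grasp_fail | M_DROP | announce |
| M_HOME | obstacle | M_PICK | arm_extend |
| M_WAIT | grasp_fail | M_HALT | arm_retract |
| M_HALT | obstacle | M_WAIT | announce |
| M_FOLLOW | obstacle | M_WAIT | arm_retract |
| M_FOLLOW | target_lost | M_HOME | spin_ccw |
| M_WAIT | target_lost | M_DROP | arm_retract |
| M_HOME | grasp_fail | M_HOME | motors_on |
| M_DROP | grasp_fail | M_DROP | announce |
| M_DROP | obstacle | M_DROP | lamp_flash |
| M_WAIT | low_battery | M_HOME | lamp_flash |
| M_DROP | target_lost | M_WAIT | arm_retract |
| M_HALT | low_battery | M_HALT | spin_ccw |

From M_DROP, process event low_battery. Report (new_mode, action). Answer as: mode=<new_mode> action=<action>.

mode=M_DROP action=motors_on

current mode = M_DROP; filter table to that mode:
  (M_DROP, low_battery) → (M_DROP, motors_on)  ← event matches
  (M_DROP, grasp_fail) → (M_DROP, announce)
  (M_DROP, obstacle) → (M_DROP, lamp_flash)
  (M_DROP, target_lost) → (M_WAIT, arm_retract)
event = low_battery selects (M_DROP, motors_on)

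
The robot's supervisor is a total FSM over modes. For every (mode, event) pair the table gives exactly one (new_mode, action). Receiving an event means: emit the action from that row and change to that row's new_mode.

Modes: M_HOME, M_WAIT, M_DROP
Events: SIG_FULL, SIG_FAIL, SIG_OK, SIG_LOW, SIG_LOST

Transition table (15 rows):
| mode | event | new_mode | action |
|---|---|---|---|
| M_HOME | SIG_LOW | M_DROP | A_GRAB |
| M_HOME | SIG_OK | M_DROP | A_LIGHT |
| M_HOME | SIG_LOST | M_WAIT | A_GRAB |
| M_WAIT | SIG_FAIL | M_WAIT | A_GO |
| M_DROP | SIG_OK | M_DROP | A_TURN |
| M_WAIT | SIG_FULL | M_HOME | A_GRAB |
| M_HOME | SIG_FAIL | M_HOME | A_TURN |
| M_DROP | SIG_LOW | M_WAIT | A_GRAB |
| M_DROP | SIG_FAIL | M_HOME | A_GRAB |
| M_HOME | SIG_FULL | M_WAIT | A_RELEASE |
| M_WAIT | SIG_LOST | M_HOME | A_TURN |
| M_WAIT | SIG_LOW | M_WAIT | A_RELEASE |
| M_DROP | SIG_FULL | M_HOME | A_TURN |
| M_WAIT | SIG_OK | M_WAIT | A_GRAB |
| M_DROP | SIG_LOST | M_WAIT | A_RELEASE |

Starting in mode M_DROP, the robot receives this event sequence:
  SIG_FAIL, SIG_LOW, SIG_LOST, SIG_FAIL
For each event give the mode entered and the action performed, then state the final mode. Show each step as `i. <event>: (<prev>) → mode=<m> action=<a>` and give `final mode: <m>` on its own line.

1. SIG_FAIL: (M_DROP) → mode=M_HOME action=A_GRAB
2. SIG_LOW: (M_HOME) → mode=M_DROP action=A_GRAB
3. SIG_LOST: (M_DROP) → mode=M_WAIT action=A_RELEASE
4. SIG_FAIL: (M_WAIT) → mode=M_WAIT action=A_GO

final mode: M_WAIT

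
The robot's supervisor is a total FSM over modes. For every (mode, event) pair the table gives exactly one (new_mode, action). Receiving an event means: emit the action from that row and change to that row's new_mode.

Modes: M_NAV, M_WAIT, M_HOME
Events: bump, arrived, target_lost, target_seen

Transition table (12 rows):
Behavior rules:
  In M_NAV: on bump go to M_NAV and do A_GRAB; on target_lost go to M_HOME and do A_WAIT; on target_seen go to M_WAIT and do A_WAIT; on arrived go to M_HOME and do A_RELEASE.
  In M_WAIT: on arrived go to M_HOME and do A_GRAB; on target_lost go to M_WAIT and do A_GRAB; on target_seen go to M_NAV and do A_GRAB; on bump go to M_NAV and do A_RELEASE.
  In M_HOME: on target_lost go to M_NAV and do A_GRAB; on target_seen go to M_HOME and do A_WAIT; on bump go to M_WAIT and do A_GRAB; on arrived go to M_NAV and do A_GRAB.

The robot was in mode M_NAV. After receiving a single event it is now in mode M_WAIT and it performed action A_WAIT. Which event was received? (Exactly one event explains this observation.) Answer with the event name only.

target_seen

try bump: (M_NAV, bump) → (M_NAV, A_GRAB)
try arrived: (M_NAV, arrived) → (M_HOME, A_RELEASE)
try target_lost: (M_NAV, target_lost) → (M_HOME, A_WAIT)
try target_seen: (M_NAV, target_seen) → (M_WAIT, A_WAIT)  ← matches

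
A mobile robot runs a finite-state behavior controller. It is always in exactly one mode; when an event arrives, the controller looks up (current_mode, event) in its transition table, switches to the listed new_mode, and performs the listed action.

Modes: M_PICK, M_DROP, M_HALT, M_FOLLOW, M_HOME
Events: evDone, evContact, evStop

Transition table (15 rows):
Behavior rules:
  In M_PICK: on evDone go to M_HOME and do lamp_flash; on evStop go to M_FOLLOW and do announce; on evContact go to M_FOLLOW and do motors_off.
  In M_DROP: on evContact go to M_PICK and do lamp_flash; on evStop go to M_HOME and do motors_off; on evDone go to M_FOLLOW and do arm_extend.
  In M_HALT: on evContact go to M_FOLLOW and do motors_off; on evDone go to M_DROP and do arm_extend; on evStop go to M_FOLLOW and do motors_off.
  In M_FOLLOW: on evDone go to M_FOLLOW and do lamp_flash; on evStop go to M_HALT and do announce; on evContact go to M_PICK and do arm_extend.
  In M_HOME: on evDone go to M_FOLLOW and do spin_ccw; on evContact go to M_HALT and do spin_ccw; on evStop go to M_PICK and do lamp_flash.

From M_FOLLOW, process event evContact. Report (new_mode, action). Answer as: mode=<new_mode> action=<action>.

current mode = M_FOLLOW; filter table to that mode:
  (M_FOLLOW, evDone) → (M_FOLLOW, lamp_flash)
  (M_FOLLOW, evStop) → (M_HALT, announce)
  (M_FOLLOW, evContact) → (M_PICK, arm_extend)  ← event matches
event = evContact selects (M_PICK, arm_extend)

mode=M_PICK action=arm_extend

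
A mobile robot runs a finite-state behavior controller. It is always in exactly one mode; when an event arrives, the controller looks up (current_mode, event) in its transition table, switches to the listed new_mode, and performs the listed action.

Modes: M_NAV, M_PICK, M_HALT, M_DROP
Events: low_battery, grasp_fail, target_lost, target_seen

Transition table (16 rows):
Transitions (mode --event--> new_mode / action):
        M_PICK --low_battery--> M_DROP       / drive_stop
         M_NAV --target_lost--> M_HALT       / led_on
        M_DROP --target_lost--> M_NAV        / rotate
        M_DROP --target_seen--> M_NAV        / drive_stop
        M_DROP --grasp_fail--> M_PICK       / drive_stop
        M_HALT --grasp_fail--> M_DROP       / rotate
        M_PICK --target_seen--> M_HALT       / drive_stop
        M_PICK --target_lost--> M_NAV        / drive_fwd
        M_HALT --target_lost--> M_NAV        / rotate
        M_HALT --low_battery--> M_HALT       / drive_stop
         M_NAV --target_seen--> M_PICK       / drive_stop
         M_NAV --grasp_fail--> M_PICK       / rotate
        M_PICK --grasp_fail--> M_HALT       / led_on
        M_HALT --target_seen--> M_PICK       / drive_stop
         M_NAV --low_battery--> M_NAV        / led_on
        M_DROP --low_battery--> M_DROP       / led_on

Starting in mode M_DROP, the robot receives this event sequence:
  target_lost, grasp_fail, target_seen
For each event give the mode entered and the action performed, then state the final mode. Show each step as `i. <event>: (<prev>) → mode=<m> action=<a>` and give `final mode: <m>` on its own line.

1. target_lost: (M_DROP) → mode=M_NAV action=rotate
2. grasp_fail: (M_NAV) → mode=M_PICK action=rotate
3. target_seen: (M_PICK) → mode=M_HALT action=drive_stop

final mode: M_HALT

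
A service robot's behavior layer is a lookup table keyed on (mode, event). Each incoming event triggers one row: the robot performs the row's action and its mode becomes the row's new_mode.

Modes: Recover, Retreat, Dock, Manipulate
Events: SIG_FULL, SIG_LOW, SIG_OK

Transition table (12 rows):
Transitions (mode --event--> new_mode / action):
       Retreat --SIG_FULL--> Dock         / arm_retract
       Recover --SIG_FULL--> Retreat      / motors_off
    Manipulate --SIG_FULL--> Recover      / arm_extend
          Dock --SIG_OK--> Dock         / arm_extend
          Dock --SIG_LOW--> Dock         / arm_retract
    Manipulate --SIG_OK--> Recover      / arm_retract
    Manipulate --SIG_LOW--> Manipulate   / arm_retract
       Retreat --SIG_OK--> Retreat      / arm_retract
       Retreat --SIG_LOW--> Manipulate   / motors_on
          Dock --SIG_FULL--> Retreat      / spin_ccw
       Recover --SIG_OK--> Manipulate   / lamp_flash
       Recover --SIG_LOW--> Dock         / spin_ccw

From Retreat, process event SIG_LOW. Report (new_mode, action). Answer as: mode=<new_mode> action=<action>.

current mode = Retreat; filter table to that mode:
  (Retreat, SIG_FULL) → (Dock, arm_retract)
  (Retreat, SIG_OK) → (Retreat, arm_retract)
  (Retreat, SIG_LOW) → (Manipulate, motors_on)  ← event matches
event = SIG_LOW selects (Manipulate, motors_on)

mode=Manipulate action=motors_on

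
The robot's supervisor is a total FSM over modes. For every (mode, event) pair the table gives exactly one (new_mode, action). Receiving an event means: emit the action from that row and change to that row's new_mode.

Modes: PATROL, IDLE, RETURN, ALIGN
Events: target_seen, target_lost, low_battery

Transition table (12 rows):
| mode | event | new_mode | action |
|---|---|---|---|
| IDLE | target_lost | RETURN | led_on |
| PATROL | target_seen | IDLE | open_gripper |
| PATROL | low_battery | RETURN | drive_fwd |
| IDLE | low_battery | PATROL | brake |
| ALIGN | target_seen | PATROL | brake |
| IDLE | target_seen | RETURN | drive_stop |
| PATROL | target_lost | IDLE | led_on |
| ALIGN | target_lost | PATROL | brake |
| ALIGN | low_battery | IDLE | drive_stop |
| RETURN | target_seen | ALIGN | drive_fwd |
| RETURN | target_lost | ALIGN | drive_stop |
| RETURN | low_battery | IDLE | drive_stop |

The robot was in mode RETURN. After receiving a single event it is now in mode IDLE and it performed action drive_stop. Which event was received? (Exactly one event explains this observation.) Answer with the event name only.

low_battery

try target_seen: (RETURN, target_seen) → (ALIGN, drive_fwd)
try target_lost: (RETURN, target_lost) → (ALIGN, drive_stop)
try low_battery: (RETURN, low_battery) → (IDLE, drive_stop)  ← matches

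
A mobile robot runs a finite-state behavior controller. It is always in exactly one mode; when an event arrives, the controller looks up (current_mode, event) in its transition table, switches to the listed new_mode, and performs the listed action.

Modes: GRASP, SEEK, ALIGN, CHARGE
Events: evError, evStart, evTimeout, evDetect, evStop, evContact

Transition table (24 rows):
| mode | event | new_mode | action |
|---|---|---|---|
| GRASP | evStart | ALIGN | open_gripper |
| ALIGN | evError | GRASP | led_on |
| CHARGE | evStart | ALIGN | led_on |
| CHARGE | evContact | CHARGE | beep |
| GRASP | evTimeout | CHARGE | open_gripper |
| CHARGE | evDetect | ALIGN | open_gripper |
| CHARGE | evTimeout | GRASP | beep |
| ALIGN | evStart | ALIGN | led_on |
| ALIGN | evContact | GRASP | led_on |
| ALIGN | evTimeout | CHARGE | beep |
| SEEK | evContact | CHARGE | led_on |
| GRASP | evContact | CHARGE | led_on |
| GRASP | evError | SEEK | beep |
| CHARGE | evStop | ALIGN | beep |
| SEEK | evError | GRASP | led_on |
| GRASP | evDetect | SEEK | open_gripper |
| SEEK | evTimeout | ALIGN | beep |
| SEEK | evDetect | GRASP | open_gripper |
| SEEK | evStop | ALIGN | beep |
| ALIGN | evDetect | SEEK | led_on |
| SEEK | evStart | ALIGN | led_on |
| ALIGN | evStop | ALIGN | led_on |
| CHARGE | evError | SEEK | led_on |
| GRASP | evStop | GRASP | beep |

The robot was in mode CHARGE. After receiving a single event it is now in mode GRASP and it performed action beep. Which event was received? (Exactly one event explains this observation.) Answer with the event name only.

evTimeout

try evError: (CHARGE, evError) → (SEEK, led_on)
try evStart: (CHARGE, evStart) → (ALIGN, led_on)
try evTimeout: (CHARGE, evTimeout) → (GRASP, beep)  ← matches
try evDetect: (CHARGE, evDetect) → (ALIGN, open_gripper)
try evStop: (CHARGE, evStop) → (ALIGN, beep)
try evContact: (CHARGE, evContact) → (CHARGE, beep)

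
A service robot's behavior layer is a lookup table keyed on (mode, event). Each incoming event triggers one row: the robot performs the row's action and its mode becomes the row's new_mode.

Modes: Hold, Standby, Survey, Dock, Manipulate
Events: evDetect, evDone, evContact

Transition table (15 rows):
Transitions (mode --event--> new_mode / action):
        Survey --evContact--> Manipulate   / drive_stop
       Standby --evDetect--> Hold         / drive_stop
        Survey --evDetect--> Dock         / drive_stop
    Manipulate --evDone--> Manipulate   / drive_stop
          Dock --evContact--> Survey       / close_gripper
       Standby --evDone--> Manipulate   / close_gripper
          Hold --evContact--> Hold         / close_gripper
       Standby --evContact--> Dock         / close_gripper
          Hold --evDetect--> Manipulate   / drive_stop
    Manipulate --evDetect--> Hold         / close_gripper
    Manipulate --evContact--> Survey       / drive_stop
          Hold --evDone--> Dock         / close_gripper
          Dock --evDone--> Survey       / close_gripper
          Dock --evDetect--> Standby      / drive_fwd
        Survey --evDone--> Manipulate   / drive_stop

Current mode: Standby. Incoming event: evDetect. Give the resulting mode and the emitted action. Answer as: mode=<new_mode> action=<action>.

mode=Hold action=drive_stop

current mode = Standby; filter table to that mode:
  (Standby, evDetect) → (Hold, drive_stop)  ← event matches
  (Standby, evDone) → (Manipulate, close_gripper)
  (Standby, evContact) → (Dock, close_gripper)
event = evDetect selects (Hold, drive_stop)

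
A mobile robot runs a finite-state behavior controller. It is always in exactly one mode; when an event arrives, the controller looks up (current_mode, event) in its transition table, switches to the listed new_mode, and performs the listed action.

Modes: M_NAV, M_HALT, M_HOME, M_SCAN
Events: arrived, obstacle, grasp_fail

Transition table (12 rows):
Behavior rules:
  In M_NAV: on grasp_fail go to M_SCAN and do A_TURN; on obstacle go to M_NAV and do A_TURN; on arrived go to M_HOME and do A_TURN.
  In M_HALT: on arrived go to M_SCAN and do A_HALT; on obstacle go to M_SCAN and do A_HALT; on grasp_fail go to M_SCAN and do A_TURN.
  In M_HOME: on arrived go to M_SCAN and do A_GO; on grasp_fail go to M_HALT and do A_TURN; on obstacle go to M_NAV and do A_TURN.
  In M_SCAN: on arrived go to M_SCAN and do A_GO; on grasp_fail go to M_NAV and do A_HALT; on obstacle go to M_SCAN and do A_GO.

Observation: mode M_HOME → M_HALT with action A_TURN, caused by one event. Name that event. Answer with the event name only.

grasp_fail

try arrived: (M_HOME, arrived) → (M_SCAN, A_GO)
try obstacle: (M_HOME, obstacle) → (M_NAV, A_TURN)
try grasp_fail: (M_HOME, grasp_fail) → (M_HALT, A_TURN)  ← matches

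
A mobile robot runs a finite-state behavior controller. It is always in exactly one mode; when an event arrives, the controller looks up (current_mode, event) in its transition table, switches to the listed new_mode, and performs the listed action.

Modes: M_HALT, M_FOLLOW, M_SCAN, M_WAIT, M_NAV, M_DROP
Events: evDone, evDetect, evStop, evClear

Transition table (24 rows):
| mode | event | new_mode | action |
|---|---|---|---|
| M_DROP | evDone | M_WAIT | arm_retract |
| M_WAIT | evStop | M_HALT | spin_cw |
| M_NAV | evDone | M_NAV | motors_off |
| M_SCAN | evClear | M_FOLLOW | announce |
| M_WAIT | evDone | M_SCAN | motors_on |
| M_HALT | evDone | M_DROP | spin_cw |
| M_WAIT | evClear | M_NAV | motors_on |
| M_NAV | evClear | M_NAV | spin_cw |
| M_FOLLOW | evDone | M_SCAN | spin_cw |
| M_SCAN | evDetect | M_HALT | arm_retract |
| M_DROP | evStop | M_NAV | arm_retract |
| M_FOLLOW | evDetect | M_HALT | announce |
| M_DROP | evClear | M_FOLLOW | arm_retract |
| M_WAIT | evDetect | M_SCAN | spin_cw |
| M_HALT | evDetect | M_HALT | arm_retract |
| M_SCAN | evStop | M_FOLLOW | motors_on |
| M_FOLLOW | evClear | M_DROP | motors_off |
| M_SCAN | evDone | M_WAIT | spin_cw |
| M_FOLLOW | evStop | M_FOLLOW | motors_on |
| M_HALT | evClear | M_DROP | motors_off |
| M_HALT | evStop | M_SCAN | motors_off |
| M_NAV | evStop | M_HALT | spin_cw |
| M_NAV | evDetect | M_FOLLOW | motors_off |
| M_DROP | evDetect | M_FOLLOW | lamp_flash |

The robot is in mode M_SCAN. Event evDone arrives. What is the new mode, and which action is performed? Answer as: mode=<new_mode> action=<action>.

mode=M_WAIT action=spin_cw

current mode = M_SCAN; filter table to that mode:
  (M_SCAN, evClear) → (M_FOLLOW, announce)
  (M_SCAN, evDetect) → (M_HALT, arm_retract)
  (M_SCAN, evStop) → (M_FOLLOW, motors_on)
  (M_SCAN, evDone) → (M_WAIT, spin_cw)  ← event matches
event = evDone selects (M_WAIT, spin_cw)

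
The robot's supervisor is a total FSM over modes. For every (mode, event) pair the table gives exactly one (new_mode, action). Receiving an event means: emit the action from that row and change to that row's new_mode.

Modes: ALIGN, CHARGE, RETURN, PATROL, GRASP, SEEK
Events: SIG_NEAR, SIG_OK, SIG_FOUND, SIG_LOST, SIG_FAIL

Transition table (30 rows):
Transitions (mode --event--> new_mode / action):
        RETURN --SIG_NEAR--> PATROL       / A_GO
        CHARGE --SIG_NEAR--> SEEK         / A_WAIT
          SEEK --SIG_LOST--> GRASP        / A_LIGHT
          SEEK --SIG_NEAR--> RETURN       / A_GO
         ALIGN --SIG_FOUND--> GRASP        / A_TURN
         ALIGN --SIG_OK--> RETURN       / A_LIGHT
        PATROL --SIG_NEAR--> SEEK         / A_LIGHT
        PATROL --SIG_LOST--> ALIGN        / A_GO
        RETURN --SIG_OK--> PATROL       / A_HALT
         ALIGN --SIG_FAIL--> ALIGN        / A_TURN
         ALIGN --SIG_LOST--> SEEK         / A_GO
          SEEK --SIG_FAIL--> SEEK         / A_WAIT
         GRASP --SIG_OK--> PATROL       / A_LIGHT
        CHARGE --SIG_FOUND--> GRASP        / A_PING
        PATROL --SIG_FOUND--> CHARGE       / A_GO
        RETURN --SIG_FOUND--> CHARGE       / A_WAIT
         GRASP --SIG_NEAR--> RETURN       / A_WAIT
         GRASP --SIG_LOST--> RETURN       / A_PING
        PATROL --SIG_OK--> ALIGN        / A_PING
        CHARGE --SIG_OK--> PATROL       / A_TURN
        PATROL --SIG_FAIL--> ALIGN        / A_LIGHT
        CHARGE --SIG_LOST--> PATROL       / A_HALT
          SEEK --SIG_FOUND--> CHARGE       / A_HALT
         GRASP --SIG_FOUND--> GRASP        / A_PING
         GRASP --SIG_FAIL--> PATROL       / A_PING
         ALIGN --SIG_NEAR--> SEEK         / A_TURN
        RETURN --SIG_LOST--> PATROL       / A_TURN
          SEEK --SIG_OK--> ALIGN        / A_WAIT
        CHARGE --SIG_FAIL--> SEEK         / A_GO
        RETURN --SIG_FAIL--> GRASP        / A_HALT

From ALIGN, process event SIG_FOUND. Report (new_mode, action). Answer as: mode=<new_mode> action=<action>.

current mode = ALIGN; filter table to that mode:
  (ALIGN, SIG_FOUND) → (GRASP, A_TURN)  ← event matches
  (ALIGN, SIG_OK) → (RETURN, A_LIGHT)
  (ALIGN, SIG_FAIL) → (ALIGN, A_TURN)
  (ALIGN, SIG_LOST) → (SEEK, A_GO)
  (ALIGN, SIG_NEAR) → (SEEK, A_TURN)
event = SIG_FOUND selects (GRASP, A_TURN)

mode=GRASP action=A_TURN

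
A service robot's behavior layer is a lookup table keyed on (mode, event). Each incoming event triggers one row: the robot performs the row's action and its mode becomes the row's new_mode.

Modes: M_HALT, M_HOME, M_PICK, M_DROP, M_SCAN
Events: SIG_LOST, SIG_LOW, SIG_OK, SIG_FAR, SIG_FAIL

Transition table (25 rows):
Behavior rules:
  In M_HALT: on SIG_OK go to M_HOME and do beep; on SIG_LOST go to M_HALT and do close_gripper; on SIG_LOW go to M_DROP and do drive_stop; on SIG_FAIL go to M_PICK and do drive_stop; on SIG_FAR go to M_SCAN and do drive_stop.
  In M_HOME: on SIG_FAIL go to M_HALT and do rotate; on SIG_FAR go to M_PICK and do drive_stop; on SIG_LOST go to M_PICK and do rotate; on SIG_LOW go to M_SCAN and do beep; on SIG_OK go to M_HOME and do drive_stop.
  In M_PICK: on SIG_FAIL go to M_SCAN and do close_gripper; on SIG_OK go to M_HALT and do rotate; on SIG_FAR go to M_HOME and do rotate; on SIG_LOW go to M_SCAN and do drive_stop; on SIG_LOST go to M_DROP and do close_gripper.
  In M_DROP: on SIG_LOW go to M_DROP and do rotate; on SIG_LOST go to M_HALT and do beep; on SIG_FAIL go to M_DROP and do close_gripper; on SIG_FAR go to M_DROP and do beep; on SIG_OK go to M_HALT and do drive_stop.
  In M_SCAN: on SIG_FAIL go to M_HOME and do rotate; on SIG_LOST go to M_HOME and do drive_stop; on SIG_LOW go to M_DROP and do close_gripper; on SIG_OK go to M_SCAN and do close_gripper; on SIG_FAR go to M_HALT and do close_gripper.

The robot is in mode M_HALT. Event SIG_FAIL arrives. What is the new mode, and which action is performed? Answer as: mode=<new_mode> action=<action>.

mode=M_PICK action=drive_stop

current mode = M_HALT; filter table to that mode:
  (M_HALT, SIG_OK) → (M_HOME, beep)
  (M_HALT, SIG_LOST) → (M_HALT, close_gripper)
  (M_HALT, SIG_LOW) → (M_DROP, drive_stop)
  (M_HALT, SIG_FAIL) → (M_PICK, drive_stop)  ← event matches
  (M_HALT, SIG_FAR) → (M_SCAN, drive_stop)
event = SIG_FAIL selects (M_PICK, drive_stop)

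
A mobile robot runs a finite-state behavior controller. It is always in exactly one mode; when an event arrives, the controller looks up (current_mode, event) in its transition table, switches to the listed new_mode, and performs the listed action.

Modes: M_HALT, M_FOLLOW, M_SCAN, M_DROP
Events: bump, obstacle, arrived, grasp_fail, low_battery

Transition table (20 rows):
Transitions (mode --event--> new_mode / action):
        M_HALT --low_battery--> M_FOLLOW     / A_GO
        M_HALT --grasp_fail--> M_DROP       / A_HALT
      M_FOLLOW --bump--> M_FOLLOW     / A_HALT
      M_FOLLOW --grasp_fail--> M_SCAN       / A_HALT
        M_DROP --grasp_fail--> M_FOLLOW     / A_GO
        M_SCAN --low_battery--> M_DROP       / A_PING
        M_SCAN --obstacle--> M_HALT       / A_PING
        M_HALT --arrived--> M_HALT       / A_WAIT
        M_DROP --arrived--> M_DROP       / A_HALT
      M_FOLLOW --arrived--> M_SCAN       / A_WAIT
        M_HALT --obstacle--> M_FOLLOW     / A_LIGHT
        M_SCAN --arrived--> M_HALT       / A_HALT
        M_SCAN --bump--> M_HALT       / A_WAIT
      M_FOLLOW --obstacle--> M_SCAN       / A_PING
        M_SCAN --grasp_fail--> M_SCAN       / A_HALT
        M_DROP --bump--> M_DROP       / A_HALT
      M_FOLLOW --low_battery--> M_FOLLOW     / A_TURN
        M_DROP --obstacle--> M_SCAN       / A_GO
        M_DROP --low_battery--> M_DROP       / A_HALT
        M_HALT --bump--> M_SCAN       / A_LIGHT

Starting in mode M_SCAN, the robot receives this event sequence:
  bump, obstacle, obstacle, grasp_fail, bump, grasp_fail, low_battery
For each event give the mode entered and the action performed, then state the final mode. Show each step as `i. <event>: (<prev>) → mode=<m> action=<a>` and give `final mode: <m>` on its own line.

final mode: M_DROP

1. bump: (M_SCAN) → mode=M_HALT action=A_WAIT
2. obstacle: (M_HALT) → mode=M_FOLLOW action=A_LIGHT
3. obstacle: (M_FOLLOW) → mode=M_SCAN action=A_PING
4. grasp_fail: (M_SCAN) → mode=M_SCAN action=A_HALT
5. bump: (M_SCAN) → mode=M_HALT action=A_WAIT
6. grasp_fail: (M_HALT) → mode=M_DROP action=A_HALT
7. low_battery: (M_DROP) → mode=M_DROP action=A_HALT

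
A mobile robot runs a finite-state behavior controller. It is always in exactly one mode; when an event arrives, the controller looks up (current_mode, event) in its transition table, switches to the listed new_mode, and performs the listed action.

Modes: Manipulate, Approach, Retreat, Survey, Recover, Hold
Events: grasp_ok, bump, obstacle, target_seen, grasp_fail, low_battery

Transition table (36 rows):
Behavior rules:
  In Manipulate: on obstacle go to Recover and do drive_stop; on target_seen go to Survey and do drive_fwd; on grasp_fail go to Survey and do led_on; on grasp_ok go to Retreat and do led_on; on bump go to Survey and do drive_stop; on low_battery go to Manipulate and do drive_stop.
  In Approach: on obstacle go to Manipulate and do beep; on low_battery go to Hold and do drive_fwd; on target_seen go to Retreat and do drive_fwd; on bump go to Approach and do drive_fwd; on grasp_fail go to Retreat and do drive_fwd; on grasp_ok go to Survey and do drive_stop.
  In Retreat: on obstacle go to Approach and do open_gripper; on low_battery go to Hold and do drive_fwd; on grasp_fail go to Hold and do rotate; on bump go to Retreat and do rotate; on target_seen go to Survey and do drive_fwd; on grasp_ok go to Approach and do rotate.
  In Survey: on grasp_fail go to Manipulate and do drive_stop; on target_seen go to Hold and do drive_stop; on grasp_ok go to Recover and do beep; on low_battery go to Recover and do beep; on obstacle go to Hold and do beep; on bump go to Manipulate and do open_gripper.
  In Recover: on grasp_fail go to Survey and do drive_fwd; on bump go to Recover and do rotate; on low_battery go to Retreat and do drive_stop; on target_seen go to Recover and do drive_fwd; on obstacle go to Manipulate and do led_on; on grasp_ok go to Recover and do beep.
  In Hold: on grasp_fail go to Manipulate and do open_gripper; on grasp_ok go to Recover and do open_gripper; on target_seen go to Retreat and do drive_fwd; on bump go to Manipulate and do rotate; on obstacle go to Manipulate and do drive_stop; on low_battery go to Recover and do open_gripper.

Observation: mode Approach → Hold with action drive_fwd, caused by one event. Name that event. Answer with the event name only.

try grasp_ok: (Approach, grasp_ok) → (Survey, drive_stop)
try bump: (Approach, bump) → (Approach, drive_fwd)
try obstacle: (Approach, obstacle) → (Manipulate, beep)
try target_seen: (Approach, target_seen) → (Retreat, drive_fwd)
try grasp_fail: (Approach, grasp_fail) → (Retreat, drive_fwd)
try low_battery: (Approach, low_battery) → (Hold, drive_fwd)  ← matches

low_battery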